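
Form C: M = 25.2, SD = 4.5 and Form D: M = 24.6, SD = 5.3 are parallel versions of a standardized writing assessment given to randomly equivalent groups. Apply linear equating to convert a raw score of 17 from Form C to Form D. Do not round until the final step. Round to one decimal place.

14.9

Linear equating: y = (SD_Y/SD_X)(x − M_X) + M_Y
y = (5.3/4.5)(17 − 25.2) + 24.6
y = 1.177778 × -8.2 + 24.6 = -9.6578 + 24.6 = 14.9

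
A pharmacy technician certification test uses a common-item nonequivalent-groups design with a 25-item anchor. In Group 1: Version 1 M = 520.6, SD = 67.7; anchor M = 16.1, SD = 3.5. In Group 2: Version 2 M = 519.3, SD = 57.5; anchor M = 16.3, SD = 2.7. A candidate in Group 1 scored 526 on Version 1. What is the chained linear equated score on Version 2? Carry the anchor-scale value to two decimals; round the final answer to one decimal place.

521.0

Version 1 → anchor (Group 1): v = (3.5/67.7)(526 − 520.6) + 16.1 = 16.38
anchor → Version 2 (Group 2): y = (57.5/2.7)(16.38 − 16.3) + 519.3 = 521.0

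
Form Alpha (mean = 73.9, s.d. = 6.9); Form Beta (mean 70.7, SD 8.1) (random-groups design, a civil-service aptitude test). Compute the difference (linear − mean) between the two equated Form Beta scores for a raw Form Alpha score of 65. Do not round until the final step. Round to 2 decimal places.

-1.55

Mean-equated: 65 + (70.7 − 73.9) = 61.80
Linear-equated: (8.1/6.9)(65 − 73.9) + 70.7 = 60.252
Difference = 60.252 − 61.80 = -1.55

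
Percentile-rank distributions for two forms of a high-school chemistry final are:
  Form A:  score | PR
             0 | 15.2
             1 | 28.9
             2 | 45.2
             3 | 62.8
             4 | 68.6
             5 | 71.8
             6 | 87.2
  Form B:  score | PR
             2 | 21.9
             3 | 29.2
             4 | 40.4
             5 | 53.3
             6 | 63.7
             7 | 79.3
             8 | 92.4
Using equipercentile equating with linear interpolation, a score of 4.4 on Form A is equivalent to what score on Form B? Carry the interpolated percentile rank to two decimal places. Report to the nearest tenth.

PR of 4.4 on Form A: 68.6 + (4.4 − 4)/(5 − 4) × (71.8 − 68.6) = 69.88
On Form B, PR 69.88 falls between score 6 (PR 63.7) and 7 (PR 79.3).
Interpolate: 6 + (69.88 − 63.7)/(79.3 − 63.7) × (7 − 6) = 6.4

6.4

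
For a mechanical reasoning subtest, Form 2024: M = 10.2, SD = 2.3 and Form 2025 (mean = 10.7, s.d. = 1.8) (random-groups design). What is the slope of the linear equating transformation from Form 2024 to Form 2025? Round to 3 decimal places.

0.783

A = SD_Y / SD_X = 1.8 / 2.3 = 0.783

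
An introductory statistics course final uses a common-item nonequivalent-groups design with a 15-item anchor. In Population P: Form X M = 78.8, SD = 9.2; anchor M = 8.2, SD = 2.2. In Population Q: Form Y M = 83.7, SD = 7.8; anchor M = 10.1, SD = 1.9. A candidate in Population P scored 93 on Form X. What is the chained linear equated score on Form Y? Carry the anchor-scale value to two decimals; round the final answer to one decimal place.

89.9

Form X → anchor (Population P): v = (2.2/9.2)(93 − 78.8) + 8.2 = 11.60
anchor → Form Y (Population Q): y = (7.8/1.9)(11.60 − 10.1) + 83.7 = 89.9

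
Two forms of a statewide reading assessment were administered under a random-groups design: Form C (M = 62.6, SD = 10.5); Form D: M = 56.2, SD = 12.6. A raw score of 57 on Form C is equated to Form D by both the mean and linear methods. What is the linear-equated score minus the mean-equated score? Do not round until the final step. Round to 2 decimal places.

Mean-equated: 57 + (56.2 − 62.6) = 50.60
Linear-equated: (12.6/10.5)(57 − 62.6) + 56.2 = 49.480
Difference = 49.480 − 50.60 = -1.12

-1.12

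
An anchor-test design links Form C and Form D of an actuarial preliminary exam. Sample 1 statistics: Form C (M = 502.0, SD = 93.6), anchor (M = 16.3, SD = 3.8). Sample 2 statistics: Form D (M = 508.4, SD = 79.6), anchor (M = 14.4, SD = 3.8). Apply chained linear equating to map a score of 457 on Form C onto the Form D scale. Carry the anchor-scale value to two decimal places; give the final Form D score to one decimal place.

Form C → anchor (Sample 1): v = (3.8/93.6)(457 − 502.0) + 16.3 = 14.47
anchor → Form D (Sample 2): y = (79.6/3.8)(14.47 − 14.4) + 508.4 = 509.9

509.9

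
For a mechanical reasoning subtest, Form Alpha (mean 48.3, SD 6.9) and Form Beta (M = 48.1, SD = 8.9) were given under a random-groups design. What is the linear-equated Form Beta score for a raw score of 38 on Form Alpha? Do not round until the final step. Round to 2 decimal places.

Linear equating: y = (SD_Y/SD_X)(x − M_X) + M_Y
y = (8.9/6.9)(38 − 48.3) + 48.1
y = 1.289855 × -10.3 + 48.1 = -13.2855 + 48.1 = 34.81

34.81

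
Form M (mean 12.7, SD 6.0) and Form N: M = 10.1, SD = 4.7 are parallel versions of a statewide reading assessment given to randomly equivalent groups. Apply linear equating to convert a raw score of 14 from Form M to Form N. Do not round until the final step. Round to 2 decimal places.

Linear equating: y = (SD_Y/SD_X)(x − M_X) + M_Y
y = (4.7/6.0)(14 − 12.7) + 10.1
y = 0.783333 × 1.3 + 10.1 = 1.0183 + 10.1 = 11.12

11.12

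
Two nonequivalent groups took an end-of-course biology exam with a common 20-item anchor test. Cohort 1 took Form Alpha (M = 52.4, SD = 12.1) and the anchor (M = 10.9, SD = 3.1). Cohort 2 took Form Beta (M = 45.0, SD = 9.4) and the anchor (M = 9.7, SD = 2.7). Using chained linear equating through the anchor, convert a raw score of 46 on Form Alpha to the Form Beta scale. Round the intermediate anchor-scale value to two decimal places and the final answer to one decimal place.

43.5

Form Alpha → anchor (Cohort 1): v = (3.1/12.1)(46 − 52.4) + 10.9 = 9.26
anchor → Form Beta (Cohort 2): y = (9.4/2.7)(9.26 − 9.7) + 45.0 = 43.5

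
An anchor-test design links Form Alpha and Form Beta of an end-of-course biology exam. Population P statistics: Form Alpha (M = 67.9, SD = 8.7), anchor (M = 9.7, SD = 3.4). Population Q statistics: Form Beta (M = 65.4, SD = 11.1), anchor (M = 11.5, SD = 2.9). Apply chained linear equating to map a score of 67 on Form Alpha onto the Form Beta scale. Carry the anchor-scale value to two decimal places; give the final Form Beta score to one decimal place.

Form Alpha → anchor (Population P): v = (3.4/8.7)(67 − 67.9) + 9.7 = 9.35
anchor → Form Beta (Population Q): y = (11.1/2.9)(9.35 − 11.5) + 65.4 = 57.2

57.2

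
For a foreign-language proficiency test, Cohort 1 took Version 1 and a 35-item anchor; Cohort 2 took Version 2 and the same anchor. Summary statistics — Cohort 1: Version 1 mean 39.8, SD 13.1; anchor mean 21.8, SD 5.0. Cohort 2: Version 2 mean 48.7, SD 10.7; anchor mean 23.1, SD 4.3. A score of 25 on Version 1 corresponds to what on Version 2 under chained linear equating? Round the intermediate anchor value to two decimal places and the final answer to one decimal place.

31.4

Version 1 → anchor (Cohort 1): v = (5.0/13.1)(25 − 39.8) + 21.8 = 16.15
anchor → Version 2 (Cohort 2): y = (10.7/4.3)(16.15 − 23.1) + 48.7 = 31.4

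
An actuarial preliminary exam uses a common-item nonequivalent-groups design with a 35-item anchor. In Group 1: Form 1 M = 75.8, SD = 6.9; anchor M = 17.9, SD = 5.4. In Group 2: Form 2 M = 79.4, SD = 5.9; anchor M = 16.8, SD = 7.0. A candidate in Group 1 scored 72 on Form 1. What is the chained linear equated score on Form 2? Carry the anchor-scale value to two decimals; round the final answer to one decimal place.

Form 1 → anchor (Group 1): v = (5.4/6.9)(72 − 75.8) + 17.9 = 14.93
anchor → Form 2 (Group 2): y = (5.9/7.0)(14.93 − 16.8) + 79.4 = 77.8

77.8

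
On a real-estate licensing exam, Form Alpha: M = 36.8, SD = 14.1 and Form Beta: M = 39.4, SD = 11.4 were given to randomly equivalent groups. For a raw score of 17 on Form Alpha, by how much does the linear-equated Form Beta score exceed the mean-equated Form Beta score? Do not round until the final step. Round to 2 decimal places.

Mean-equated: 17 + (39.4 − 36.8) = 19.60
Linear-equated: (11.4/14.1)(17 − 36.8) + 39.4 = 23.391
Difference = 23.391 − 19.60 = 3.79

3.79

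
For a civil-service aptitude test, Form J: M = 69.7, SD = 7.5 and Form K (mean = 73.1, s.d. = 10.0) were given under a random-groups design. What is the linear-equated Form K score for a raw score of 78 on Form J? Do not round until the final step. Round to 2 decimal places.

Linear equating: y = (SD_Y/SD_X)(x − M_X) + M_Y
y = (10.0/7.5)(78 − 69.7) + 73.1
y = 1.333333 × 8.3 + 73.1 = 11.0667 + 73.1 = 84.17

84.17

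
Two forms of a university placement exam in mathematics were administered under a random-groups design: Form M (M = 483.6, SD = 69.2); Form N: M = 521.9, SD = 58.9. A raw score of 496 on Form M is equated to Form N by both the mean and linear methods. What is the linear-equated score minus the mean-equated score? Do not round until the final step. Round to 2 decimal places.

-1.85

Mean-equated: 496 + (521.9 − 483.6) = 534.30
Linear-equated: (58.9/69.2)(496 − 483.6) + 521.9 = 532.454
Difference = 532.454 − 534.30 = -1.85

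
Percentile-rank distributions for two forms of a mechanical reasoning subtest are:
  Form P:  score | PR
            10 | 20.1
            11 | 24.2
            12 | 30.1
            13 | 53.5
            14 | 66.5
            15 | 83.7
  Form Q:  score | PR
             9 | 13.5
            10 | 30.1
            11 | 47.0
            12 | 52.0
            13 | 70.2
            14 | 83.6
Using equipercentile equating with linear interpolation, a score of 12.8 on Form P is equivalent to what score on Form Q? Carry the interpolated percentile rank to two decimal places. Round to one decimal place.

PR of 12.8 on Form P: 30.1 + (12.8 − 12)/(13 − 12) × (53.5 − 30.1) = 48.82
On Form Q, PR 48.82 falls between score 11 (PR 47.0) and 12 (PR 52.0).
Interpolate: 11 + (48.82 − 47.0)/(52.0 − 47.0) × (12 − 11) = 11.4

11.4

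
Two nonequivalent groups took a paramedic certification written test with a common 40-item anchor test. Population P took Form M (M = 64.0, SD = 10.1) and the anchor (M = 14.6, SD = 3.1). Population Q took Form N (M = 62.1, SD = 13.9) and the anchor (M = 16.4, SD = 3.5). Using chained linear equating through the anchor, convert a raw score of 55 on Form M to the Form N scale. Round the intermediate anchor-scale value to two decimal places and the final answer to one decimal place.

Form M → anchor (Population P): v = (3.1/10.1)(55 − 64.0) + 14.6 = 11.84
anchor → Form N (Population Q): y = (13.9/3.5)(11.84 − 16.4) + 62.1 = 44.0

44.0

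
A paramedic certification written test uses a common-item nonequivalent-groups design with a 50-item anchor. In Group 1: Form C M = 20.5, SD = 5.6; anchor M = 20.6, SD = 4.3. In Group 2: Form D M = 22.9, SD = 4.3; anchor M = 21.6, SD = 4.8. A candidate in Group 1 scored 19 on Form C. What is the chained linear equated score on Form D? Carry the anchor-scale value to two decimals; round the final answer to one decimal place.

Form C → anchor (Group 1): v = (4.3/5.6)(19 − 20.5) + 20.6 = 19.45
anchor → Form D (Group 2): y = (4.3/4.8)(19.45 − 21.6) + 22.9 = 21.0

21.0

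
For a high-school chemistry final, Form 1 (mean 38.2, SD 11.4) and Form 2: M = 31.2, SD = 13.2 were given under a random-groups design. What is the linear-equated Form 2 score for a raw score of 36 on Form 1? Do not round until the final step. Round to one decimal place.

Linear equating: y = (SD_Y/SD_X)(x − M_X) + M_Y
y = (13.2/11.4)(36 − 38.2) + 31.2
y = 1.157895 × -2.2 + 31.2 = -2.5474 + 31.2 = 28.7

28.7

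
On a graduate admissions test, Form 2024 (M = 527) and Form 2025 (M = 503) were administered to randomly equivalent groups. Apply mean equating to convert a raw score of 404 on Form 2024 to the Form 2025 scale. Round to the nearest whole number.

380

Mean equating: y = x + (M_Y − M_X) = 404 + (503 − 527) = 380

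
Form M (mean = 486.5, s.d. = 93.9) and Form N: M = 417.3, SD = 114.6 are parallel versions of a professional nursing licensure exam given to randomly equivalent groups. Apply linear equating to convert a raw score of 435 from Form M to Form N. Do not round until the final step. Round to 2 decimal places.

354.45

Linear equating: y = (SD_Y/SD_X)(x − M_X) + M_Y
y = (114.6/93.9)(435 − 486.5) + 417.3
y = 1.220447 × -51.5 + 417.3 = -62.8530 + 417.3 = 354.45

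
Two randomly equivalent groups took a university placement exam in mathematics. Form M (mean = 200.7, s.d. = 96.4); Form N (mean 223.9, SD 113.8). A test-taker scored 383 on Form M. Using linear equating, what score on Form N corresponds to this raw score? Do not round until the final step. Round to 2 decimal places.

439.10

Linear equating: y = (SD_Y/SD_X)(x − M_X) + M_Y
y = (113.8/96.4)(383 − 200.7) + 223.9
y = 1.180498 × 182.3 + 223.9 = 215.2048 + 223.9 = 439.10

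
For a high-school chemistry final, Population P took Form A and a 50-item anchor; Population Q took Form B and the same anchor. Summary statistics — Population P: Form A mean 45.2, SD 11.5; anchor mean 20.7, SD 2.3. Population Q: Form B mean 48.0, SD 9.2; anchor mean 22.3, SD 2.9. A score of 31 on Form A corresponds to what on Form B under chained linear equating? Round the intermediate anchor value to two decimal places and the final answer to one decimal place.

Form A → anchor (Population P): v = (2.3/11.5)(31 − 45.2) + 20.7 = 17.86
anchor → Form B (Population Q): y = (9.2/2.9)(17.86 − 22.3) + 48.0 = 33.9

33.9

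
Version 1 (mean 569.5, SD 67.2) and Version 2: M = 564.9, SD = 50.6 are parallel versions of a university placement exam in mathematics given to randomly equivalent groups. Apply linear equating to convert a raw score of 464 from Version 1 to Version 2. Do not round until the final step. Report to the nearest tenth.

485.5

Linear equating: y = (SD_Y/SD_X)(x − M_X) + M_Y
y = (50.6/67.2)(464 − 569.5) + 564.9
y = 0.752976 × -105.5 + 564.9 = -79.4390 + 564.9 = 485.5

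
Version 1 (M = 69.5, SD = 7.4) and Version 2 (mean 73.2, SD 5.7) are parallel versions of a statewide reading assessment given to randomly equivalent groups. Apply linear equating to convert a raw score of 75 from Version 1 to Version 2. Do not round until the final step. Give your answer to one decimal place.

Linear equating: y = (SD_Y/SD_X)(x − M_X) + M_Y
y = (5.7/7.4)(75 − 69.5) + 73.2
y = 0.770270 × 5.5 + 73.2 = 4.2365 + 73.2 = 77.4

77.4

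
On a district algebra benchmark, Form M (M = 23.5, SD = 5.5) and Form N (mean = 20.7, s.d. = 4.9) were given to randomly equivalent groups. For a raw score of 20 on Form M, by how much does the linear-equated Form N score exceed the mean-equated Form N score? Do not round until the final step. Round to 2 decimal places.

0.38

Mean-equated: 20 + (20.7 − 23.5) = 17.20
Linear-equated: (4.9/5.5)(20 − 23.5) + 20.7 = 17.582
Difference = 17.582 − 17.20 = 0.38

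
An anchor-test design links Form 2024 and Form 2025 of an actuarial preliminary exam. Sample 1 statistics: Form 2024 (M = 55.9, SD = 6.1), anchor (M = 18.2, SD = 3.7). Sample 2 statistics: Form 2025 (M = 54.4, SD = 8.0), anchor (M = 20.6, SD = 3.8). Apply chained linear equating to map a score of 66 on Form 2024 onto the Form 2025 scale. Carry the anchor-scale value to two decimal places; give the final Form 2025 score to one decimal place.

Form 2024 → anchor (Sample 1): v = (3.7/6.1)(66 − 55.9) + 18.2 = 24.33
anchor → Form 2025 (Sample 2): y = (8.0/3.8)(24.33 − 20.6) + 54.4 = 62.3

62.3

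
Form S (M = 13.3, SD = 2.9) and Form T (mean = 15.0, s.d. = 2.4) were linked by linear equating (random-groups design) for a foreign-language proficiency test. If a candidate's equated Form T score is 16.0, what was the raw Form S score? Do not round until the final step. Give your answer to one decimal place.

Invert y = (SD_Y/SD_X)(x − M_X) + M_Y:
x = (SD_X/SD_Y)(y − M_Y) + M_X = (2.9/2.4)(16.0 − 15.0) + 13.3
x = 1.208333 × 1.000 + 13.3 = 14.5

14.5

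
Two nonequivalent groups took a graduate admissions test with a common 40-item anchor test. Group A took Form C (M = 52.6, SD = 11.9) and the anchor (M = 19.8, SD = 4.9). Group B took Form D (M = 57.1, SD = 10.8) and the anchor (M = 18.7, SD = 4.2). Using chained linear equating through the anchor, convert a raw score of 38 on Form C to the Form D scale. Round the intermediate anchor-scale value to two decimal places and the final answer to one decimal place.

Form C → anchor (Group A): v = (4.9/11.9)(38 − 52.6) + 19.8 = 13.79
anchor → Form D (Group B): y = (10.8/4.2)(13.79 − 18.7) + 57.1 = 44.5

44.5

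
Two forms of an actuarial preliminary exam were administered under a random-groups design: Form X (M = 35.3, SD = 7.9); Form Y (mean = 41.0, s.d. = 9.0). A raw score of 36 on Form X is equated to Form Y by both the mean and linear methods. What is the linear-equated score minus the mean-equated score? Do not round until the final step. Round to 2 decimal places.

0.10

Mean-equated: 36 + (41.0 − 35.3) = 41.70
Linear-equated: (9.0/7.9)(36 − 35.3) + 41.0 = 41.797
Difference = 41.797 − 41.70 = 0.10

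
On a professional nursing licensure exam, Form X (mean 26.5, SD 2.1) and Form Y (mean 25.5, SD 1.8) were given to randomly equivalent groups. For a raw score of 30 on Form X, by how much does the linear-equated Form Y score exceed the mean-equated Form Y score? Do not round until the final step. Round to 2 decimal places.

-0.50

Mean-equated: 30 + (25.5 − 26.5) = 29.00
Linear-equated: (1.8/2.1)(30 − 26.5) + 25.5 = 28.500
Difference = 28.500 − 29.00 = -0.50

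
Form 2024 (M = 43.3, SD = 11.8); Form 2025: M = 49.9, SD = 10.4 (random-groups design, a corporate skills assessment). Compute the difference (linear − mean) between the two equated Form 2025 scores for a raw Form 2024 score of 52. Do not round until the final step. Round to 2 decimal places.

-1.03

Mean-equated: 52 + (49.9 − 43.3) = 58.60
Linear-equated: (10.4/11.8)(52 − 43.3) + 49.9 = 57.568
Difference = 57.568 − 58.60 = -1.03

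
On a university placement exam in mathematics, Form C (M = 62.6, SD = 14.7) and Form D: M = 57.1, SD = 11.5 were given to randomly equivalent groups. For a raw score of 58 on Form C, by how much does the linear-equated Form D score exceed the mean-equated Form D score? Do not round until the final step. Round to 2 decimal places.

Mean-equated: 58 + (57.1 − 62.6) = 52.50
Linear-equated: (11.5/14.7)(58 − 62.6) + 57.1 = 53.501
Difference = 53.501 − 52.50 = 1.00

1.00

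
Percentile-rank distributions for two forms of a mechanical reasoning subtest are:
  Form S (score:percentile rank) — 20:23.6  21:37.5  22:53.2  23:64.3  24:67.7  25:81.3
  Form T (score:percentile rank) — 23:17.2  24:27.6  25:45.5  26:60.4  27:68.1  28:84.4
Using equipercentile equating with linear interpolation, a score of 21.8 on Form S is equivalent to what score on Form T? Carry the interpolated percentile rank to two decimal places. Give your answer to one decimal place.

PR of 21.8 on Form S: 37.5 + (21.8 − 21)/(22 − 21) × (53.2 − 37.5) = 50.06
On Form T, PR 50.06 falls between score 25 (PR 45.5) and 26 (PR 60.4).
Interpolate: 25 + (50.06 − 45.5)/(60.4 − 45.5) × (26 − 25) = 25.3

25.3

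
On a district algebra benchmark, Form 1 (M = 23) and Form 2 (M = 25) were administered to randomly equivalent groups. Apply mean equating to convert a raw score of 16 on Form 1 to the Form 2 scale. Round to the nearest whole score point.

Mean equating: y = x + (M_Y − M_X) = 16 + (25 − 23) = 18

18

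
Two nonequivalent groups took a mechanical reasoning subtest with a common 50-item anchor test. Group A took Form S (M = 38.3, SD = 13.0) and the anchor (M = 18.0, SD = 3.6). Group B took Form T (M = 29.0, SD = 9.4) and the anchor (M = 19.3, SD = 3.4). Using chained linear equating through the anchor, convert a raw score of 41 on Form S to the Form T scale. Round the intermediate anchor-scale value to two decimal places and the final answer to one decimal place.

Form S → anchor (Group A): v = (3.6/13.0)(41 − 38.3) + 18.0 = 18.75
anchor → Form T (Group B): y = (9.4/3.4)(18.75 − 19.3) + 29.0 = 27.5

27.5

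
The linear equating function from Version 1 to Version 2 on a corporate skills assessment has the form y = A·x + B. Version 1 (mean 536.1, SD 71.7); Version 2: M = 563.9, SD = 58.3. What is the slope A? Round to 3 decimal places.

0.813

A = SD_Y / SD_X = 58.3 / 71.7 = 0.813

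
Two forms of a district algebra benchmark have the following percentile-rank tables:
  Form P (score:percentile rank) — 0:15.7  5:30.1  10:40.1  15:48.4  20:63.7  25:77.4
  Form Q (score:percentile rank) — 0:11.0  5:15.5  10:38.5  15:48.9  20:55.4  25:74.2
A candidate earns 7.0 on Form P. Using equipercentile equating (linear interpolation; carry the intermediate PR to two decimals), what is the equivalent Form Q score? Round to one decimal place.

PR of 7.0 on Form P: 30.1 + (7.0 − 5)/(10 − 5) × (40.1 − 30.1) = 34.10
On Form Q, PR 34.10 falls between score 5 (PR 15.5) and 10 (PR 38.5).
Interpolate: 5 + (34.10 − 15.5)/(38.5 − 15.5) × (10 − 5) = 9.0

9.0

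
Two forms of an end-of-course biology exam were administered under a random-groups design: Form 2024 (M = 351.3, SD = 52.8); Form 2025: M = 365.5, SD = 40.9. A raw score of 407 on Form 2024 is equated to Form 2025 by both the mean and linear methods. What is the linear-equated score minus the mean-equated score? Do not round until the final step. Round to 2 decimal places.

Mean-equated: 407 + (365.5 − 351.3) = 421.20
Linear-equated: (40.9/52.8)(407 − 351.3) + 365.5 = 408.646
Difference = 408.646 − 421.20 = -12.55

-12.55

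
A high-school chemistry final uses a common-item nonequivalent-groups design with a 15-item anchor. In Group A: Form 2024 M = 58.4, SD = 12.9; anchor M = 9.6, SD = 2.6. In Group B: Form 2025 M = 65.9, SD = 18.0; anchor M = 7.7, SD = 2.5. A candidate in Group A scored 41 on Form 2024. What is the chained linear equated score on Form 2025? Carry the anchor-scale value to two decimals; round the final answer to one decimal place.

54.3

Form 2024 → anchor (Group A): v = (2.6/12.9)(41 − 58.4) + 9.6 = 6.09
anchor → Form 2025 (Group B): y = (18.0/2.5)(6.09 − 7.7) + 65.9 = 54.3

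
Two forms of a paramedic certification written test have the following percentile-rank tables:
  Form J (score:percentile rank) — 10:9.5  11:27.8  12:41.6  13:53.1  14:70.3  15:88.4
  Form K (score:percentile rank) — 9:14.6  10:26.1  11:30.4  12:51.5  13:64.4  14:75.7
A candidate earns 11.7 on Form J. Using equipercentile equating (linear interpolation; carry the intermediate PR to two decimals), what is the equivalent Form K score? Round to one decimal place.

PR of 11.7 on Form J: 27.8 + (11.7 − 11)/(12 − 11) × (41.6 − 27.8) = 37.46
On Form K, PR 37.46 falls between score 11 (PR 30.4) and 12 (PR 51.5).
Interpolate: 11 + (37.46 − 30.4)/(51.5 − 30.4) × (12 − 11) = 11.3

11.3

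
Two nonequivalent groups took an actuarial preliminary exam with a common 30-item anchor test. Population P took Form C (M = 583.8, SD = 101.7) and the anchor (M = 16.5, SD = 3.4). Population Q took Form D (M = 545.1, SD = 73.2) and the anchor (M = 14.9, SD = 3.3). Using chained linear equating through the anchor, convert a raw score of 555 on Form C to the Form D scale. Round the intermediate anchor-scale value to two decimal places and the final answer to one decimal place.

559.3

Form C → anchor (Population P): v = (3.4/101.7)(555 − 583.8) + 16.5 = 15.54
anchor → Form D (Population Q): y = (73.2/3.3)(15.54 − 14.9) + 545.1 = 559.3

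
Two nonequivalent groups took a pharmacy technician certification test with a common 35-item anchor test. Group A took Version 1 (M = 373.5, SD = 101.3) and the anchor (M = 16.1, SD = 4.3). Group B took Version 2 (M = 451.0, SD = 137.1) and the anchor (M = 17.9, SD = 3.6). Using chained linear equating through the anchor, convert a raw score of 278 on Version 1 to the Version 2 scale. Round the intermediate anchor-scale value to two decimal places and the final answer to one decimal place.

228.2

Version 1 → anchor (Group A): v = (4.3/101.3)(278 − 373.5) + 16.1 = 12.05
anchor → Version 2 (Group B): y = (137.1/3.6)(12.05 − 17.9) + 451.0 = 228.2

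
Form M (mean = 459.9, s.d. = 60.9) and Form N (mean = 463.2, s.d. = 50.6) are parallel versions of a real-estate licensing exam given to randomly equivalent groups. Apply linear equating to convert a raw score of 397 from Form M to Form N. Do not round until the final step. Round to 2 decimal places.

Linear equating: y = (SD_Y/SD_X)(x − M_X) + M_Y
y = (50.6/60.9)(397 − 459.9) + 463.2
y = 0.830870 × -62.9 + 463.2 = -52.2617 + 463.2 = 410.94

410.94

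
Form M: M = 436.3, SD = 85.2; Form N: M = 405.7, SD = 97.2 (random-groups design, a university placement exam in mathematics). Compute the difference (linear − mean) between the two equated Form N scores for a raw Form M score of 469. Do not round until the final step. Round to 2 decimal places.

4.61

Mean-equated: 469 + (405.7 − 436.3) = 438.40
Linear-equated: (97.2/85.2)(469 − 436.3) + 405.7 = 443.006
Difference = 443.006 − 438.40 = 4.61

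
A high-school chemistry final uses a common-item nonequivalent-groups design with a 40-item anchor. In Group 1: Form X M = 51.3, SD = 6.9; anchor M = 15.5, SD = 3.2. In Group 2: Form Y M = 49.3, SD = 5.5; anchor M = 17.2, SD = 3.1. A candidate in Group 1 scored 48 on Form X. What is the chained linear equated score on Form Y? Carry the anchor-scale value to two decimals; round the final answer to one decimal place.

43.6

Form X → anchor (Group 1): v = (3.2/6.9)(48 − 51.3) + 15.5 = 13.97
anchor → Form Y (Group 2): y = (5.5/3.1)(13.97 − 17.2) + 49.3 = 43.6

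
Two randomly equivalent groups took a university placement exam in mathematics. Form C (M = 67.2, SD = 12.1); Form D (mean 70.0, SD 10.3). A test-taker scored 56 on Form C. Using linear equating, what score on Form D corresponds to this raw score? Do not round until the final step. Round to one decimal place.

60.5

Linear equating: y = (SD_Y/SD_X)(x − M_X) + M_Y
y = (10.3/12.1)(56 − 67.2) + 70.0
y = 0.851240 × -11.2 + 70.0 = -9.5339 + 70.0 = 60.5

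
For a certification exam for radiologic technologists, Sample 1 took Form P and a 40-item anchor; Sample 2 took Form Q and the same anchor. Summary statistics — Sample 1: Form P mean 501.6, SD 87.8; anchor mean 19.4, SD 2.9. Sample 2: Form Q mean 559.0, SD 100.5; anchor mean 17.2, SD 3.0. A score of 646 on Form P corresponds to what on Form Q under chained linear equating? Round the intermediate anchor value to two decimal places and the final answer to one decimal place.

792.5

Form P → anchor (Sample 1): v = (2.9/87.8)(646 − 501.6) + 19.4 = 24.17
anchor → Form Q (Sample 2): y = (100.5/3.0)(24.17 − 17.2) + 559.0 = 792.5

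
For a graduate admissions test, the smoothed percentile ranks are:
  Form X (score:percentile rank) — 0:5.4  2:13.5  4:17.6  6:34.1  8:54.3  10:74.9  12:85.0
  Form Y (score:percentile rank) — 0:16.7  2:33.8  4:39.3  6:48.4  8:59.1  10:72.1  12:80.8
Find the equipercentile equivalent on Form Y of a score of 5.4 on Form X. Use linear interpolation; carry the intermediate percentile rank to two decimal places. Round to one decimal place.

PR of 5.4 on Form X: 17.6 + (5.4 − 4)/(6 − 4) × (34.1 − 17.6) = 29.15
On Form Y, PR 29.15 falls between score 0 (PR 16.7) and 2 (PR 33.8).
Interpolate: 0 + (29.15 − 16.7)/(33.8 − 16.7) × (2 − 0) = 1.5

1.5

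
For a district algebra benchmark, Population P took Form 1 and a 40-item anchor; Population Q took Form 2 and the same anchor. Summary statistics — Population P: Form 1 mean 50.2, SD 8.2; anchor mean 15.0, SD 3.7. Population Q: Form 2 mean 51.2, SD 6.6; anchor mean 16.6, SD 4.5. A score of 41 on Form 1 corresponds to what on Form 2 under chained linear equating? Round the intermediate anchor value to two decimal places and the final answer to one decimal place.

42.8

Form 1 → anchor (Population P): v = (3.7/8.2)(41 − 50.2) + 15.0 = 10.85
anchor → Form 2 (Population Q): y = (6.6/4.5)(10.85 − 16.6) + 51.2 = 42.8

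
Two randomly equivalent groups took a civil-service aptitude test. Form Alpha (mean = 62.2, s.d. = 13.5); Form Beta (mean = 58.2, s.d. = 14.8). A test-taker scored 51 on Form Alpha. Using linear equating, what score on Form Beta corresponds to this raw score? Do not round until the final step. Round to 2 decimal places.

45.92

Linear equating: y = (SD_Y/SD_X)(x − M_X) + M_Y
y = (14.8/13.5)(51 − 62.2) + 58.2
y = 1.096296 × -11.2 + 58.2 = -12.2785 + 58.2 = 45.92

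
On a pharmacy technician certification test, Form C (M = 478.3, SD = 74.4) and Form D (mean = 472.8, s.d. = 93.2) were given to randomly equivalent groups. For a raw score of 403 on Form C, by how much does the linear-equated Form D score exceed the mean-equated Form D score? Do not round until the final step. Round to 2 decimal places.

-19.03

Mean-equated: 403 + (472.8 − 478.3) = 397.50
Linear-equated: (93.2/74.4)(403 − 478.3) + 472.8 = 378.473
Difference = 378.473 − 397.50 = -19.03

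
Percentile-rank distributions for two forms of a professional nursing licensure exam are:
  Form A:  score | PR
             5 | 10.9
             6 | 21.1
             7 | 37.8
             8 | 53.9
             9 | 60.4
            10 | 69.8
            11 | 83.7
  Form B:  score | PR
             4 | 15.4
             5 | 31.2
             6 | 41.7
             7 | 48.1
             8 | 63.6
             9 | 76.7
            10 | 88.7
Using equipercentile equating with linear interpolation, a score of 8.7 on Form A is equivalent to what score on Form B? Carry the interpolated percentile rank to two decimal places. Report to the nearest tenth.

7.7

PR of 8.7 on Form A: 53.9 + (8.7 − 8)/(9 − 8) × (60.4 − 53.9) = 58.45
On Form B, PR 58.45 falls between score 7 (PR 48.1) and 8 (PR 63.6).
Interpolate: 7 + (58.45 − 48.1)/(63.6 − 48.1) × (8 − 7) = 7.7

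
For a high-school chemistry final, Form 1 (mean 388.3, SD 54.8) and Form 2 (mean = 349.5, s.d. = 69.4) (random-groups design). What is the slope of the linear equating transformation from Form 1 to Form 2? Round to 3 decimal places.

A = SD_Y / SD_X = 69.4 / 54.8 = 1.266

1.266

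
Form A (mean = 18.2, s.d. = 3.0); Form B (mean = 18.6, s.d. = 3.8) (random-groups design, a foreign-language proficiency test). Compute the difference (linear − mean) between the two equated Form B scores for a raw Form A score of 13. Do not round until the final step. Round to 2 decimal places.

Mean-equated: 13 + (18.6 − 18.2) = 13.40
Linear-equated: (3.8/3.0)(13 − 18.2) + 18.6 = 12.013
Difference = 12.013 − 13.40 = -1.39

-1.39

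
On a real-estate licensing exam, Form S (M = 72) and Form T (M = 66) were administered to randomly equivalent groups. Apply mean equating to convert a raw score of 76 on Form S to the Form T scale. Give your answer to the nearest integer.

70

Mean equating: y = x + (M_Y − M_X) = 76 + (66 − 72) = 70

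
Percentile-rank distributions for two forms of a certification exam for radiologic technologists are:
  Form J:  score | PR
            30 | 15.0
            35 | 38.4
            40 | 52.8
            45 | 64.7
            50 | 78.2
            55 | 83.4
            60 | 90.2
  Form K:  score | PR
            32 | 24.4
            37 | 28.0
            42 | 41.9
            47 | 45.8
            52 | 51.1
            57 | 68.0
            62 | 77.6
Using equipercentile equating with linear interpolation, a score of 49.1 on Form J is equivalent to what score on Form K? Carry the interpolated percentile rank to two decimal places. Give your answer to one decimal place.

61.0

PR of 49.1 on Form J: 64.7 + (49.1 − 45)/(50 − 45) × (78.2 − 64.7) = 75.77
On Form K, PR 75.77 falls between score 57 (PR 68.0) and 62 (PR 77.6).
Interpolate: 57 + (75.77 − 68.0)/(77.6 − 68.0) × (62 − 57) = 61.0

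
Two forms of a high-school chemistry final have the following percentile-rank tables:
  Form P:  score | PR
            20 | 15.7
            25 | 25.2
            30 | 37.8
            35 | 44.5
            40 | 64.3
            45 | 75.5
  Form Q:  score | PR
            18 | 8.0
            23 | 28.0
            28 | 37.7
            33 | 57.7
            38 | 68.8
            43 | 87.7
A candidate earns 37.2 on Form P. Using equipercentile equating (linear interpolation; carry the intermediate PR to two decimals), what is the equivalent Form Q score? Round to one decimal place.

PR of 37.2 on Form P: 44.5 + (37.2 − 35)/(40 − 35) × (64.3 − 44.5) = 53.21
On Form Q, PR 53.21 falls between score 28 (PR 37.7) and 33 (PR 57.7).
Interpolate: 28 + (53.21 − 37.7)/(57.7 − 37.7) × (33 − 28) = 31.9

31.9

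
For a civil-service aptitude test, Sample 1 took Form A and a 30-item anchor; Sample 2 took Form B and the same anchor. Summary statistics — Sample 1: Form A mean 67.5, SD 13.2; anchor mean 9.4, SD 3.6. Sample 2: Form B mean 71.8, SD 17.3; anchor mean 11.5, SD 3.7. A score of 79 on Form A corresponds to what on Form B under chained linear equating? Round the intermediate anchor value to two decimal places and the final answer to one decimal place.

Form A → anchor (Sample 1): v = (3.6/13.2)(79 − 67.5) + 9.4 = 12.54
anchor → Form B (Sample 2): y = (17.3/3.7)(12.54 − 11.5) + 71.8 = 76.7

76.7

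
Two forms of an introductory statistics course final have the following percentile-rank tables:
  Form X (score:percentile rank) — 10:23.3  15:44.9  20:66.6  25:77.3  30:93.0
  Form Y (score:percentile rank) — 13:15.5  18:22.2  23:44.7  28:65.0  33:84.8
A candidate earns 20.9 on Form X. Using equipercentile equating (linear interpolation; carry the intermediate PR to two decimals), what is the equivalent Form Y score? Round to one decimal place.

28.9

PR of 20.9 on Form X: 66.6 + (20.9 − 20)/(25 − 20) × (77.3 − 66.6) = 68.53
On Form Y, PR 68.53 falls between score 28 (PR 65.0) and 33 (PR 84.8).
Interpolate: 28 + (68.53 − 65.0)/(84.8 − 65.0) × (33 − 28) = 28.9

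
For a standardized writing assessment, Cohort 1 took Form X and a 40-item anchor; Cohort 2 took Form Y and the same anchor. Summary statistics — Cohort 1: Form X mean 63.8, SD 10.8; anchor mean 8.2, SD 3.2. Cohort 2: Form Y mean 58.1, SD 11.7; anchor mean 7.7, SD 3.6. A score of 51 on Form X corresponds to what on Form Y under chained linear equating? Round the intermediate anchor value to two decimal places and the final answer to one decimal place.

47.4

Form X → anchor (Cohort 1): v = (3.2/10.8)(51 − 63.8) + 8.2 = 4.41
anchor → Form Y (Cohort 2): y = (11.7/3.6)(4.41 − 7.7) + 58.1 = 47.4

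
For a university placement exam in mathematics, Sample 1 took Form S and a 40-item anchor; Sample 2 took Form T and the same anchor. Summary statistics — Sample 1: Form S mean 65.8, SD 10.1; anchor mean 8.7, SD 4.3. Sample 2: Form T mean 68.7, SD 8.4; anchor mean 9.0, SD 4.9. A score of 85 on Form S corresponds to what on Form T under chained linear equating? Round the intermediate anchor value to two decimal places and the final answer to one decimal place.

82.2

Form S → anchor (Sample 1): v = (4.3/10.1)(85 − 65.8) + 8.7 = 16.87
anchor → Form T (Sample 2): y = (8.4/4.9)(16.87 − 9.0) + 68.7 = 82.2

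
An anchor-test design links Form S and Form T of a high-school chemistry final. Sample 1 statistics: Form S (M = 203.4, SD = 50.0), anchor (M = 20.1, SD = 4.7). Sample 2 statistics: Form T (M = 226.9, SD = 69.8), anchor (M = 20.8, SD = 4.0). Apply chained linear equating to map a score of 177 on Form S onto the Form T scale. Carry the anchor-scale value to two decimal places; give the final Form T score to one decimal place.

Form S → anchor (Sample 1): v = (4.7/50.0)(177 − 203.4) + 20.1 = 17.62
anchor → Form T (Sample 2): y = (69.8/4.0)(17.62 − 20.8) + 226.9 = 171.4

171.4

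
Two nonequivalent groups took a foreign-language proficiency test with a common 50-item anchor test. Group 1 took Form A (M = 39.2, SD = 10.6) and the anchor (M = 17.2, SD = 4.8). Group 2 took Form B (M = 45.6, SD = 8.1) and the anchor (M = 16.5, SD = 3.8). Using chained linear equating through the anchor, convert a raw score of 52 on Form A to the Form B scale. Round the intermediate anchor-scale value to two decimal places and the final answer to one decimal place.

Form A → anchor (Group 1): v = (4.8/10.6)(52 − 39.2) + 17.2 = 23.00
anchor → Form B (Group 2): y = (8.1/3.8)(23.00 − 16.5) + 45.6 = 59.5

59.5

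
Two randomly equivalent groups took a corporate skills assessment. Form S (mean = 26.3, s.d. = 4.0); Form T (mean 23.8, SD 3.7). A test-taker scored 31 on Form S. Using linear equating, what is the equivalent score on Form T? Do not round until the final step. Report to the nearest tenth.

28.1

Linear equating: y = (SD_Y/SD_X)(x − M_X) + M_Y
y = (3.7/4.0)(31 − 26.3) + 23.8
y = 0.925000 × 4.7 + 23.8 = 4.3475 + 23.8 = 28.1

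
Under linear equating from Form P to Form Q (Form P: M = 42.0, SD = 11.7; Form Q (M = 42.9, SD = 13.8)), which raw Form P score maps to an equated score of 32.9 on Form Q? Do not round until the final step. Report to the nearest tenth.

Invert y = (SD_Y/SD_X)(x − M_X) + M_Y:
x = (SD_X/SD_Y)(y − M_Y) + M_X = (11.7/13.8)(32.9 − 42.9) + 42.0
x = 0.847826 × -10.000 + 42.0 = 33.5

33.5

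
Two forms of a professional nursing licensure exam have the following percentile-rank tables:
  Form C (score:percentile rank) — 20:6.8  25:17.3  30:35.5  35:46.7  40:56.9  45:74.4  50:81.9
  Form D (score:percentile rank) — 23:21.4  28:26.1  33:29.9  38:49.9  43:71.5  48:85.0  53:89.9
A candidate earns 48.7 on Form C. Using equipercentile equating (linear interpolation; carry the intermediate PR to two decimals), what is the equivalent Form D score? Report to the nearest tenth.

PR of 48.7 on Form C: 74.4 + (48.7 − 45)/(50 − 45) × (81.9 − 74.4) = 79.95
On Form D, PR 79.95 falls between score 43 (PR 71.5) and 48 (PR 85.0).
Interpolate: 43 + (79.95 − 71.5)/(85.0 − 71.5) × (48 − 43) = 46.1

46.1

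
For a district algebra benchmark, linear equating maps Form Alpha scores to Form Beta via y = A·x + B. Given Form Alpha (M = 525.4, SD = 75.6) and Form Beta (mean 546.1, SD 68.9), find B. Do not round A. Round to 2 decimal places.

A = SD_Y / SD_X = 68.9 / 75.6 = 0.911376
B = M_Y − A·M_X = 546.1 − 0.911376 × 525.4 = 67.26

67.26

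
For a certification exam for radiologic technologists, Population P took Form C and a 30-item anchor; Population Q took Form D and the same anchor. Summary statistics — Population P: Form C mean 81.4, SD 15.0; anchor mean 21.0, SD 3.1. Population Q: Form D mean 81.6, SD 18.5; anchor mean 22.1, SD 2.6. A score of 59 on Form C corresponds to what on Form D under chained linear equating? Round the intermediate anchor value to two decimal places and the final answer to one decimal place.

40.8

Form C → anchor (Population P): v = (3.1/15.0)(59 − 81.4) + 21.0 = 16.37
anchor → Form D (Population Q): y = (18.5/2.6)(16.37 − 22.1) + 81.6 = 40.8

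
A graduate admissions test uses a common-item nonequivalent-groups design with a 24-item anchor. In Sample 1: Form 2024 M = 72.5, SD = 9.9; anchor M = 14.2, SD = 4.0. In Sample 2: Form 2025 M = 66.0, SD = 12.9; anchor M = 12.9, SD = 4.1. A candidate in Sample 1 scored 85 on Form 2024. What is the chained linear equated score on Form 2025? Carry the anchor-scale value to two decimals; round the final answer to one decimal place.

Form 2024 → anchor (Sample 1): v = (4.0/9.9)(85 − 72.5) + 14.2 = 19.25
anchor → Form 2025 (Sample 2): y = (12.9/4.1)(19.25 − 12.9) + 66.0 = 86.0

86.0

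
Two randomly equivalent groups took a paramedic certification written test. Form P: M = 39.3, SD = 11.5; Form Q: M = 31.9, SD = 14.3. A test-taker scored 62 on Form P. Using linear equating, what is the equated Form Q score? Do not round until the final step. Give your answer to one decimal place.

60.1

Linear equating: y = (SD_Y/SD_X)(x − M_X) + M_Y
y = (14.3/11.5)(62 − 39.3) + 31.9
y = 1.243478 × 22.7 + 31.9 = 28.2270 + 31.9 = 60.1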